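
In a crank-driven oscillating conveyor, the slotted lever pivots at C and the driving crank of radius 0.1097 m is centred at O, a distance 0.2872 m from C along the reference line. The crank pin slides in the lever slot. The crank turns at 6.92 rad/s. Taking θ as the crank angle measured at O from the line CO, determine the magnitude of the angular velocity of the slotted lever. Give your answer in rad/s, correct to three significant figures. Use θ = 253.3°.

0.270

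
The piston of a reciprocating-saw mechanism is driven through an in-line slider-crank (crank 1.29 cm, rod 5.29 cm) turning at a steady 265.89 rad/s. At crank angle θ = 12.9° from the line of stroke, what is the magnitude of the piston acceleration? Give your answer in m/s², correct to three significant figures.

1090

ω = 265.9 rad/s
x(θ) = r cosθ + √(L² − r² sin²θ); with ω constant, a = ω²·d²x/dθ².
d²x/dθ² = −r cosθ − r²(cos2θ)/√u − r⁴ sin²2θ/(4u^{3/2}),  u = L² − r² sin²θ = 0.00279012 m².
Substituting r = 0.0129 m, L = 0.0529 m, θ = 12.9°: d²x/dθ² = -0.01542 m.
a = ω²·d²x/dθ² = (265.9)²·(-0.01542) = -1090.1 m/s²;  |a| = 1090.1 m/s².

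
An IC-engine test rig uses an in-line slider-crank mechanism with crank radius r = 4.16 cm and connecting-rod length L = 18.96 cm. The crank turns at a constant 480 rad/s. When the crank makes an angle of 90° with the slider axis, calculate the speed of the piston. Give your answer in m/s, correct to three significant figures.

20.0

ω = 480 rad/s
For an in-line slider-crank, x = r cosθ + √(L² − r² sin²θ), so v = −rω sinθ·[1 + r cosθ/√(L² − r² sin²θ)].
With r = 0.0416 m, L = 0.1896 m, θ = 90°: √(L² − r² sin²θ) = 0.18498 m.
v = −0.0416·480·1.00000·[1 + 0.0416·0.00000/0.18498] = -19.968 m/s.
|v| = 19.968 m/s.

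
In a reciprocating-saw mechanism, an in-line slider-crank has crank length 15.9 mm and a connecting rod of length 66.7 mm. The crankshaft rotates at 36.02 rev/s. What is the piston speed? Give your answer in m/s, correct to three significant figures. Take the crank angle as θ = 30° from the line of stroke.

ω = 2π·36 = 226.3 rad/s
For an in-line slider-crank, x = r cosθ + √(L² − r² sin²θ), so v = −rω sinθ·[1 + r cosθ/√(L² − r² sin²θ)].
With r = 0.0159 m, L = 0.0667 m, θ = 30°: √(L² − r² sin²θ) = 0.066225 m.
v = −0.0159·226.3·0.50000·[1 + 0.0159·0.86603/0.066225] = -2.1734 m/s.
|v| = 2.1734 m/s.

2.17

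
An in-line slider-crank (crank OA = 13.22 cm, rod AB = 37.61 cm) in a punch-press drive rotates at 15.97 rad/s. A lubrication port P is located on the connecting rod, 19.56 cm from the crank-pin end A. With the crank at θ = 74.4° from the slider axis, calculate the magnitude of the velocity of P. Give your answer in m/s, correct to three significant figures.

2.16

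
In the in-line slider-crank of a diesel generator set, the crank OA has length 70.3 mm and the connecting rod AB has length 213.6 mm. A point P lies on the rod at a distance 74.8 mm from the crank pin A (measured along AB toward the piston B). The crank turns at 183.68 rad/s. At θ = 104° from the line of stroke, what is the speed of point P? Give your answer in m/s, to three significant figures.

ω = 183.7 rad/s.  Crank-pin speed |V_A| = rω = 12.913 m/s, perpendicular to OA.
Rod angle: sinφ = −(r/L) sinθ ⇒ φ = -18.623°; ω_rod = −rω cosθ/√(L²−r²sin²θ) = +15.433 rad/s.
V_P = V_A + ω_rod × AP, with AP = 0.0748 m along the rod.
Components: V_Px = −rω sinθ − a·ω_rod·sinφ = -12.16 m/s;  V_Py = rω cosθ + a·ω_rod·cosφ = -2.0299 m/s.
|V_P| = √(V_Px² + V_Py²) = 12.329 m/s.

12.3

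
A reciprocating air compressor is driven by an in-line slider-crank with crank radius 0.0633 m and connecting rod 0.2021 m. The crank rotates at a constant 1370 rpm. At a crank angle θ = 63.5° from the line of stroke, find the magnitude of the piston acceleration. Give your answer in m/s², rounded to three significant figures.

333

ω = 2π·1370/60 = 143.5 rad/s
x(θ) = r cosθ + √(L² − r² sin²θ); with ω constant, a = ω²·d²x/dθ².
d²x/dθ² = −r cosθ − r²(cos2θ)/√u − r⁴ sin²2θ/(4u^{3/2}),  u = L² − r² sin²θ = 0.0376353 m².
Substituting r = 0.0633 m, L = 0.2021 m, θ = 63.5°: d²x/dθ² = -0.016165 m.
a = ω²·d²x/dθ² = (143.5)²·(-0.016165) = -332.71 m/s²;  |a| = 332.71 m/s².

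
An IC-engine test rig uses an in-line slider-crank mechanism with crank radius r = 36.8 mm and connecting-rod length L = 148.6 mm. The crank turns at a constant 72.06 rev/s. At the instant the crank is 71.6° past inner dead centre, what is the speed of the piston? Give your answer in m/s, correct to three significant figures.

17.1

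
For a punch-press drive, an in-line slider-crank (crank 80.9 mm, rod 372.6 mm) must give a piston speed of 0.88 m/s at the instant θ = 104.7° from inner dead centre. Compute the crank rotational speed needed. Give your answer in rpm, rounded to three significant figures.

For an in-line slider-crank, |v_piston| = rω|sinθ|·[1 + r cosθ/√(L² − r² sin²θ)].
With r = 0.0809 m, L = 0.3726 m, θ = 104.7°: the bracketed kinematic factor |dx/dθ| = 0.073842 m.
ω = v/|dx/dθ| = 0.88/0.073842 = 11.917 rad/s.
N = 60ω/(2π) = 113.8 rpm.

114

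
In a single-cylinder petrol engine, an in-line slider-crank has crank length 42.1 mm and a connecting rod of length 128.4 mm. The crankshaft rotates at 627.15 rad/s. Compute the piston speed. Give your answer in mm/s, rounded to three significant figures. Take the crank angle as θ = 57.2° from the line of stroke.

ω = 627.1 rad/s
For an in-line slider-crank, x = r cosθ + √(L² − r² sin²θ), so v = −rω sinθ·[1 + r cosθ/√(L² − r² sin²θ)].
With r = 0.0421 m, L = 0.1284 m, θ = 57.2°: √(L² − r² sin²θ) = 0.12343 m.
v = −0.0421·627.1·0.84057·[1 + 0.0421·0.54171/0.12343] = -26.294 m/s.
|v| = 26.294 m/s = 26294 mm/s.

26300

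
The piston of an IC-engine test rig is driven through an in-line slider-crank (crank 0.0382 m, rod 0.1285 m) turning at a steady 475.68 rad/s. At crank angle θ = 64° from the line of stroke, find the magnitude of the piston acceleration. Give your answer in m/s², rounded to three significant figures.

ω = 475.7 rad/s
x(θ) = r cosθ + √(L² − r² sin²θ); with ω constant, a = ω²·d²x/dθ².
d²x/dθ² = −r cosθ − r²(cos2θ)/√u − r⁴ sin²2θ/(4u^{3/2}),  u = L² − r² sin²θ = 0.0153334 m².
Substituting r = 0.0382 m, L = 0.1285 m, θ = 64°: d²x/dθ² = -0.0096647 m.
a = ω²·d²x/dθ² = (475.7)²·(-0.0096647) = -2186.8 m/s²;  |a| = 2186.8 m/s².

2190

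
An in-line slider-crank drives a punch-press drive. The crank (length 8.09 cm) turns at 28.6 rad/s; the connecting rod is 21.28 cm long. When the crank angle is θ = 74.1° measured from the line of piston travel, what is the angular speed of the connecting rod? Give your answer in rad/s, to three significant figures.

3.20

ω = 28.6 rad/s
The rod makes angle φ with the slider axis where L sinφ = r sinθ; differentiating, L cosφ·φ̇ = r ω cosθ.
L cosφ = √(L² − r² sin²θ) = 0.19807 m.
|ω_rod| = r ω |cosθ| / √(L² − r² sin²θ) = 0.0809·28.6·0.27396/0.19807 = 3.2003 rad/s.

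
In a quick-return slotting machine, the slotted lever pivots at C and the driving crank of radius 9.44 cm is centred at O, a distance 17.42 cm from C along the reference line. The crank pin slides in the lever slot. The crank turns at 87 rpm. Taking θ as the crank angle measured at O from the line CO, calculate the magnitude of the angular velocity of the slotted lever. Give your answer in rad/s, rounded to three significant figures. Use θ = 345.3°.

3.18

ω = 9.111 rad/s (from 87 rpm).
Crank pin A relative to C: A = (d + r cosθ, r sinθ); lever angle φ = atan2(r sinθ, d + r cosθ).
Differentiating tanφ: φ̇ = rω(d cosθ + r)/(d² + r² + 2dr cosθ).
d² + r² + 2dr cosθ = |CA|² = 0.0710694 m²;  d cosθ + r = +0.2629 m.
|ω_lever| = |0.0944·9.111·+0.2629| / 0.0710694 = 3.1814 rad/s.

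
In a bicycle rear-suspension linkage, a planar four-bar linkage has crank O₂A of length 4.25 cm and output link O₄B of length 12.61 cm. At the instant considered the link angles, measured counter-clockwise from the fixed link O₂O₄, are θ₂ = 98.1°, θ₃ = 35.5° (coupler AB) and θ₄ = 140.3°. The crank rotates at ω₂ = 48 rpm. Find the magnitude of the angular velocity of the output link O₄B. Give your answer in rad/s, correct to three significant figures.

1.56

ω₂ = 5.027 rad/s (from 48 rpm).
Differentiating the loop-closure r₂e^{iθ₂}+r₃e^{iθ₃}=r₁+r₄e^{iθ₄} gives r₂ω₂e^{iθ₂}+r₃ω₃e^{iθ₃}=r₄ω₄e^{iθ₄}.
Eliminating the other unknown: ω₄ = r₂ω₂ sin(θ₂−θ₃) / [r₄ sin(θ₄−θ₃)].
Numerator sine = +0.88782; denominator sine = +0.96682.
Result = 0.0425·5.027·(+0.88782) / (0.1261·(+0.96682)) = +1.5557 rad/s; magnitude 1.5557 rad/s.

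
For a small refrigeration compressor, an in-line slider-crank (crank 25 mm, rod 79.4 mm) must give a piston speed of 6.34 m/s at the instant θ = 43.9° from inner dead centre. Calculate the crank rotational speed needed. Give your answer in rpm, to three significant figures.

2830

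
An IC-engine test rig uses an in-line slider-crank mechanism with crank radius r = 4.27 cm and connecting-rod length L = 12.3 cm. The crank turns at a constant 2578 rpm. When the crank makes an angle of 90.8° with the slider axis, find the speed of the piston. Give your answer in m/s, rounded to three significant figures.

ω = 2π·2578/60 = 270 rad/s
For an in-line slider-crank, x = r cosθ + √(L² − r² sin²θ), so v = −rω sinθ·[1 + r cosθ/√(L² − r² sin²θ)].
With r = 0.0427 m, L = 0.123 m, θ = 90.8°: √(L² − r² sin²θ) = 0.11535 m.
v = −0.0427·270·0.99990·[1 + 0.0427·-0.01396/0.11535] = -11.467 m/s.
|v| = 11.467 m/s.

11.5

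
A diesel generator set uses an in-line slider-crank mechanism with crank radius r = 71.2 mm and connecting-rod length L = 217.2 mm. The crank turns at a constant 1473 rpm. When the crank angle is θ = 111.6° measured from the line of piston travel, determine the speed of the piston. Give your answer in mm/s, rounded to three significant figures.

ω = 2π·1473/60 = 154.3 rad/s
For an in-line slider-crank, x = r cosθ + √(L² − r² sin²θ), so v = −rω sinθ·[1 + r cosθ/√(L² − r² sin²θ)].
With r = 0.0712 m, L = 0.2172 m, θ = 111.6°: √(L² − r² sin²θ) = 0.20687 m.
v = −0.0712·154.3·0.92978·[1 + 0.0712·-0.36812/0.20687] = -8.9177 m/s.
|v| = 8.9177 m/s = 8917.7 mm/s.

8920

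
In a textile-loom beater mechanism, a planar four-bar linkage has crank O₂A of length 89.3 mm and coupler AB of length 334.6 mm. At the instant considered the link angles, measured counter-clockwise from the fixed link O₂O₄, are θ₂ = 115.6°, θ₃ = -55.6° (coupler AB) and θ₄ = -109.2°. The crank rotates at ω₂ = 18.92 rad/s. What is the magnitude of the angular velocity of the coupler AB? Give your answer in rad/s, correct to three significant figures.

4.42

ω₂ = 18.92 rad/s
Differentiating the loop-closure r₂e^{iθ₂}+r₃e^{iθ₃}=r₁+r₄e^{iθ₄} gives r₂ω₂e^{iθ₂}+r₃ω₃e^{iθ₃}=r₄ω₄e^{iθ₄}.
Eliminating the other unknown: ω₃ = r₂ω₂ sin(θ₄−θ₂) / [r₃ sin(θ₃−θ₄)].
Numerator sine = +0.70463; denominator sine = +0.80489.
Result = 0.0893·18.92·(+0.70463) / (0.3346·(+0.80489)) = +4.4205 rad/s; magnitude 4.4205 rad/s.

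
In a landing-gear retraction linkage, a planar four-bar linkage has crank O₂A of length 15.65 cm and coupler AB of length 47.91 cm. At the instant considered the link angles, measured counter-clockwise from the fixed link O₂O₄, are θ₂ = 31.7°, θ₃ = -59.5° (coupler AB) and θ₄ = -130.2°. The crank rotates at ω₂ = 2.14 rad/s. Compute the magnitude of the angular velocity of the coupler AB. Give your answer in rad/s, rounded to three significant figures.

0.230

ω₂ = 2.14 rad/s
Differentiating the loop-closure r₂e^{iθ₂}+r₃e^{iθ₃}=r₁+r₄e^{iθ₄} gives r₂ω₂e^{iθ₂}+r₃ω₃e^{iθ₃}=r₄ω₄e^{iθ₄}.
Eliminating the other unknown: ω₃ = r₂ω₂ sin(θ₄−θ₂) / [r₃ sin(θ₃−θ₄)].
Numerator sine = -0.31068; denominator sine = +0.94380.
Result = 0.1565·2.14·(-0.31068) / (0.4791·(+0.94380)) = -0.23011 rad/s; magnitude 0.23011 rad/s.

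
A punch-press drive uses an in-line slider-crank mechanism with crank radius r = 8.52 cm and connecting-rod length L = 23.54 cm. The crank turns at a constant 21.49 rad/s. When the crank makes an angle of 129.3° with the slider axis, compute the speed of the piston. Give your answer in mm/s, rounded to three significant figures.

1080

ω = 21.49 rad/s
For an in-line slider-crank, x = r cosθ + √(L² − r² sin²θ), so v = −rω sinθ·[1 + r cosθ/√(L² − r² sin²θ)].
With r = 0.0852 m, L = 0.2354 m, θ = 129.3°: √(L² − r² sin²θ) = 0.22598 m.
v = −0.0852·21.49·0.77384·[1 + 0.0852·-0.63338/0.22598] = -1.0785 m/s.
|v| = 1.0785 m/s = 1078.5 mm/s.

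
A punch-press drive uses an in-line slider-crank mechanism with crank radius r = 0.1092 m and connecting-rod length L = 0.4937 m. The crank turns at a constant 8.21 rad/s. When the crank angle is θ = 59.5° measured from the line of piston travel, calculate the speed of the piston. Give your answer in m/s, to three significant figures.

ω = 8.21 rad/s
For an in-line slider-crank, x = r cosθ + √(L² − r² sin²θ), so v = −rω sinθ·[1 + r cosθ/√(L² − r² sin²θ)].
With r = 0.1092 m, L = 0.4937 m, θ = 59.5°: √(L² − r² sin²θ) = 0.48465 m.
v = −0.1092·8.21·0.86163·[1 + 0.1092·0.50754/0.48465] = -0.86082 m/s.
|v| = 0.86082 m/s.

0.861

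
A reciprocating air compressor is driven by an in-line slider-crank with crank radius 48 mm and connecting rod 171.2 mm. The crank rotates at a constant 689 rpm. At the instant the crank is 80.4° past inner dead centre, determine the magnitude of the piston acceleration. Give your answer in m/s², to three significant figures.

ω = 2π·689/60 = 72.15 rad/s
x(θ) = r cosθ + √(L² − r² sin²θ); with ω constant, a = ω²·d²x/dθ².
d²x/dθ² = −r cosθ − r²(cos2θ)/√u − r⁴ sin²2θ/(4u^{3/2}),  u = L² − r² sin²θ = 0.0270695 m².
Substituting r = 0.048 m, L = 0.1712 m, θ = 80.4°: d²x/dθ² = +0.0051876 m.
a = ω²·d²x/dθ² = (72.15)²·(+0.0051876) = +27.006 m/s²;  |a| = 27.006 m/s².

27.0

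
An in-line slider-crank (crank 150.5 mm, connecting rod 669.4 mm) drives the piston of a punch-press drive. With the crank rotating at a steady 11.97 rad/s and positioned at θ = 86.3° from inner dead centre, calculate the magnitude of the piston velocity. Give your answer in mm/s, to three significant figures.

1820

ω = 11.97 rad/s
For an in-line slider-crank, x = r cosθ + √(L² − r² sin²θ), so v = −rω sinθ·[1 + r cosθ/√(L² − r² sin²θ)].
With r = 0.1505 m, L = 0.6694 m, θ = 86.3°: √(L² − r² sin²θ) = 0.65233 m.
v = −0.1505·11.97·0.99792·[1 + 0.1505·0.06453/0.65233] = -1.8245 m/s.
|v| = 1.8245 m/s = 1824.5 mm/s.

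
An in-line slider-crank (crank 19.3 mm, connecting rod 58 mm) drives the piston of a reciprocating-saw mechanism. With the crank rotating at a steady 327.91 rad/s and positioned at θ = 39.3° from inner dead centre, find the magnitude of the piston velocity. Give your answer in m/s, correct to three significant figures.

5.06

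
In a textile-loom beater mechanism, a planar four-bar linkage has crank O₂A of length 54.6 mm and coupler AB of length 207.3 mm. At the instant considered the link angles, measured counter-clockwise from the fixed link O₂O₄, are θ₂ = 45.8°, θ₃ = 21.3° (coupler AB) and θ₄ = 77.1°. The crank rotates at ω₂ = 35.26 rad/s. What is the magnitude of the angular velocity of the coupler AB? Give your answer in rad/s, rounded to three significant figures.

ω₂ = 35.26 rad/s
Differentiating the loop-closure r₂e^{iθ₂}+r₃e^{iθ₃}=r₁+r₄e^{iθ₄} gives r₂ω₂e^{iθ₂}+r₃ω₃e^{iθ₃}=r₄ω₄e^{iθ₄}.
Eliminating the other unknown: ω₃ = r₂ω₂ sin(θ₄−θ₂) / [r₃ sin(θ₃−θ₄)].
Numerator sine = +0.51952; denominator sine = -0.82708.
Result = 0.0546·35.26·(+0.51952) / (0.2073·(-0.82708)) = -5.8335 rad/s; magnitude 5.8335 rad/s.

5.83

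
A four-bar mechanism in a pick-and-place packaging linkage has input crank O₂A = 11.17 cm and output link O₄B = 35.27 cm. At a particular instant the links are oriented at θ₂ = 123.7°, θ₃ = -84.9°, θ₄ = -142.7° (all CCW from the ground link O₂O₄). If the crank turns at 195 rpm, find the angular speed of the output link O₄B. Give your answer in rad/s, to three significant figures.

ω₂ = 20.42 rad/s (from 195 rpm).
Differentiating the loop-closure r₂e^{iθ₂}+r₃e^{iθ₃}=r₁+r₄e^{iθ₄} gives r₂ω₂e^{iθ₂}+r₃ω₃e^{iθ₃}=r₄ω₄e^{iθ₄}.
Eliminating the other unknown: ω₄ = r₂ω₂ sin(θ₂−θ₃) / [r₄ sin(θ₄−θ₃)].
Numerator sine = -0.47869; denominator sine = -0.84619.
Result = 0.1117·20.42·(-0.47869) / (0.3527·(-0.84619)) = +3.6585 rad/s; magnitude 3.6585 rad/s.

3.66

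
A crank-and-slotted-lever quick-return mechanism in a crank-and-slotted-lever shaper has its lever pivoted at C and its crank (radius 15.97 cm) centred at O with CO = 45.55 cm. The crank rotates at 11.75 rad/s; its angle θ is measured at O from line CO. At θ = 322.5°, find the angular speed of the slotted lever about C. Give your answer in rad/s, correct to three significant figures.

2.81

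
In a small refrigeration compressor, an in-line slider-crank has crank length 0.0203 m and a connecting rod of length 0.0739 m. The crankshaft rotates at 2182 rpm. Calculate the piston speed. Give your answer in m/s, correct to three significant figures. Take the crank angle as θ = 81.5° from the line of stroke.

4.78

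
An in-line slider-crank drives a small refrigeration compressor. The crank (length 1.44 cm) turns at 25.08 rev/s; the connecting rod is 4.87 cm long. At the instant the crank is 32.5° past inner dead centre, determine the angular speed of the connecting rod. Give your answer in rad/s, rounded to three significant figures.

39.8

ω = 157.6 rad/s (converted from 25.08 rev/s).
The rod makes angle φ with the slider axis where L sinφ = r sinθ; differentiating, L cosφ·φ̇ = r ω cosθ.
L cosφ = √(L² − r² sin²θ) = 0.048081 m.
|ω_rod| = r ω |cosθ| / √(L² − r² sin²θ) = 0.0144·157.6·0.84339/0.048081 = 39.804 rad/s.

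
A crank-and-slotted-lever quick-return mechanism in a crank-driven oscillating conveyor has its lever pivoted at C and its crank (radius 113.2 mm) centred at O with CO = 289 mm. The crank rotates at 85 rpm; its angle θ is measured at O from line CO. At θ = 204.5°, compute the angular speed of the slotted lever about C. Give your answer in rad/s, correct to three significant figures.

ω = 8.901 rad/s (from 85 rpm).
Crank pin A relative to C: A = (d + r cosθ, r sinθ); lever angle φ = atan2(r sinθ, d + r cosθ).
Differentiating tanφ: φ̇ = rω(d cosθ + r)/(d² + r² + 2dr cosθ).
d² + r² + 2dr cosθ = |CA|² = 0.0367968 m²;  d cosθ + r = -0.14978 m.
|ω_lever| = |0.1132·8.901·-0.14978| / 0.0367968 = 4.1014 rad/s.

4.10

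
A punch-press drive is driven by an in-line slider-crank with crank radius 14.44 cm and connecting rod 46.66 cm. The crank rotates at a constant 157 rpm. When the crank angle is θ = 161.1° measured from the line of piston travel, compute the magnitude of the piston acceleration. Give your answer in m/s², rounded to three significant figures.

ω = 2π·157/60 = 16.44 rad/s
x(θ) = r cosθ + √(L² − r² sin²θ); with ω constant, a = ω²·d²x/dθ².
d²x/dθ² = −r cosθ − r²(cos2θ)/√u − r⁴ sin²2θ/(4u^{3/2}),  u = L² − r² sin²θ = 0.215528 m².
Substituting r = 0.1444 m, L = 0.4666 m, θ = 161.1°: d²x/dθ² = +0.10072 m.
a = ω²·d²x/dθ² = (16.44)²·(+0.10072) = +27.225 m/s²;  |a| = 27.225 m/s².

27.2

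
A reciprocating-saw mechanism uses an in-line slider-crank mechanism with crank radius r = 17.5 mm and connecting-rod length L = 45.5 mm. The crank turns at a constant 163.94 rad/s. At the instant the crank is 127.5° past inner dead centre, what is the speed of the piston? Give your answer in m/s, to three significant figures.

1.72

ω = 163.9 rad/s
For an in-line slider-crank, x = r cosθ + √(L² − r² sin²θ), so v = −rω sinθ·[1 + r cosθ/√(L² − r² sin²θ)].
With r = 0.0175 m, L = 0.0455 m, θ = 127.5°: √(L² − r² sin²θ) = 0.04333 m.
v = −0.0175·163.9·0.79335·[1 + 0.0175·-0.60876/0.04333] = -1.7165 m/s.
|v| = 1.7165 m/s.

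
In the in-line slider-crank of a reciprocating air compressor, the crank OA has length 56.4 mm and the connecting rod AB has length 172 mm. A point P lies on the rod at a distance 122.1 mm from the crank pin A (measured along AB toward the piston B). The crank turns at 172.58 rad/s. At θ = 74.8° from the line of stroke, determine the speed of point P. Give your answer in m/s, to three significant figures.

10.0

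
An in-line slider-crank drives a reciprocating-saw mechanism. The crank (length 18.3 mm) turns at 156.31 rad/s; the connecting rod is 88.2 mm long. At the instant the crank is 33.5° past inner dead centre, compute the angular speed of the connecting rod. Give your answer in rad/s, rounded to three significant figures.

ω = 156.3 rad/s
The rod makes angle φ with the slider axis where L sinφ = r sinθ; differentiating, L cosφ·φ̇ = r ω cosθ.
L cosφ = √(L² − r² sin²θ) = 0.08762 m.
|ω_rod| = r ω |cosθ| / √(L² − r² sin²θ) = 0.0183·156.3·0.83389/0.08762 = 27.223 rad/s.

27.2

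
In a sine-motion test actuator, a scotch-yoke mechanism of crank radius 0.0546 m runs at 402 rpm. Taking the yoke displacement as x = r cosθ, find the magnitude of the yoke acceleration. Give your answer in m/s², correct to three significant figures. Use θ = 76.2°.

ω = 42.1 rad/s (from 402 rpm).
x = r cosθ ⇒ ẍ = −rω² cosθ (ω constant).
|a| = rω²|cosθ| = 0.0546·(42.1)²·|cos 76.2°| = 23.081 m/s².

23.1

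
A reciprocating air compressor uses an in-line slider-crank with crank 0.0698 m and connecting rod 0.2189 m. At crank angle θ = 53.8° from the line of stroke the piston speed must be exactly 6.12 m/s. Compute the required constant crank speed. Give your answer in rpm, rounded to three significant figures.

868

For an in-line slider-crank, |v_piston| = rω|sinθ|·[1 + r cosθ/√(L² − r² sin²θ)].
With r = 0.0698 m, L = 0.2189 m, θ = 53.8°: the bracketed kinematic factor |dx/dθ| = 0.067303 m.
ω = v/|dx/dθ| = 6.12/0.067303 = 90.932 rad/s.
N = 60ω/(2π) = 868.34 rpm.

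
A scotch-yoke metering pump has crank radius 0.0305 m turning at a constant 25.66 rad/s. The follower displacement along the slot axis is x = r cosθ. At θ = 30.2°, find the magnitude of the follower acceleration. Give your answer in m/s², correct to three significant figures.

ω = 25.66 rad/s
x = r cosθ ⇒ ẍ = −rω² cosθ (ω constant).
|a| = rω²|cosθ| = 0.0305·(25.66)²·|cos 30.2°| = 17.357 m/s².

17.4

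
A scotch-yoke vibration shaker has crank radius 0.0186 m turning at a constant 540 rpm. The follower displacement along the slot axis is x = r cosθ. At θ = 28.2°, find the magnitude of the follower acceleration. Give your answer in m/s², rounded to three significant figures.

52.4

ω = 56.55 rad/s (from 540 rpm).
x = r cosθ ⇒ ẍ = −rω² cosθ (ω constant).
|a| = rω²|cosθ| = 0.0186·(56.55)²·|cos 28.2°| = 52.418 m/s².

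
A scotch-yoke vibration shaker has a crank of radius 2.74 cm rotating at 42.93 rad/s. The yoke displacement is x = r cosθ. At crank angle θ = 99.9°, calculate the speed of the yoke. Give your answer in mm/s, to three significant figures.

1160

ω = 42.93 rad/s
x = r cosθ ⇒ ẋ = −rω sinθ.
|v| = rω|sinθ| = 0.0274·42.93·|sin 99.9°| = 1.1588 m/s = 1158.8 mm/s.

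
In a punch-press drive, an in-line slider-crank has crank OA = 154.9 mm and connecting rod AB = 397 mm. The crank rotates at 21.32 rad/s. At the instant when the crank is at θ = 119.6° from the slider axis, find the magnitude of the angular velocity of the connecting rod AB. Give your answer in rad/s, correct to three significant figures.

ω = 21.32 rad/s
The rod makes angle φ with the slider axis where L sinφ = r sinθ; differentiating, L cosφ·φ̇ = r ω cosθ.
L cosφ = √(L² − r² sin²θ) = 0.37346 m.
|ω_rod| = r ω |cosθ| / √(L² − r² sin²θ) = 0.1549·21.32·0.49394/0.37346 = 4.3679 rad/s.

4.37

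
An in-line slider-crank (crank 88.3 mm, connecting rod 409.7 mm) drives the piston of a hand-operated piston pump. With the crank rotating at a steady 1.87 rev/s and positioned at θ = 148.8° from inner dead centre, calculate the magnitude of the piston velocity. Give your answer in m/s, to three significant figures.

ω = 2π·1.87 = 11.75 rad/s
For an in-line slider-crank, x = r cosθ + √(L² − r² sin²θ), so v = −rω sinθ·[1 + r cosθ/√(L² − r² sin²θ)].
With r = 0.0883 m, L = 0.4097 m, θ = 148.8°: √(L² − r² sin²θ) = 0.40714 m.
v = −0.0883·11.75·0.51803·[1 + 0.0883·-0.85536/0.40714] = -0.43774 m/s.
|v| = 0.43774 m/s.

0.438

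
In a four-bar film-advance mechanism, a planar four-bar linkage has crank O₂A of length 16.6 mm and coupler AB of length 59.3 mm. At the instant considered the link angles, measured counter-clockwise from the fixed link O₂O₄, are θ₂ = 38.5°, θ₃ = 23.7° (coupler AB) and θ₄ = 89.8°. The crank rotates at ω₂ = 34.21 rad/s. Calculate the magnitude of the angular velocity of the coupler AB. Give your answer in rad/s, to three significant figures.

ω₂ = 34.21 rad/s
Differentiating the loop-closure r₂e^{iθ₂}+r₃e^{iθ₃}=r₁+r₄e^{iθ₄} gives r₂ω₂e^{iθ₂}+r₃ω₃e^{iθ₃}=r₄ω₄e^{iθ₄}.
Eliminating the other unknown: ω₃ = r₂ω₂ sin(θ₄−θ₂) / [r₃ sin(θ₃−θ₄)].
Numerator sine = +0.78043; denominator sine = -0.91425.
Result = 0.0166·34.21·(+0.78043) / (0.0593·(-0.91425)) = -8.1747 rad/s; magnitude 8.1747 rad/s.

8.17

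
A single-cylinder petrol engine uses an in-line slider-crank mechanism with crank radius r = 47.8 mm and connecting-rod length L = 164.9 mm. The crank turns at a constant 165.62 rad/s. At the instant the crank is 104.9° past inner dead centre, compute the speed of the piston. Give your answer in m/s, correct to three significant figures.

ω = 165.6 rad/s
For an in-line slider-crank, x = r cosθ + √(L² − r² sin²θ), so v = −rω sinθ·[1 + r cosθ/√(L² − r² sin²θ)].
With r = 0.0478 m, L = 0.1649 m, θ = 104.9°: √(L² − r² sin²θ) = 0.1583 m.
v = −0.0478·165.6·0.96638·[1 + 0.0478·-0.25713/0.1583] = -7.0564 m/s.
|v| = 7.0564 m/s.

7.06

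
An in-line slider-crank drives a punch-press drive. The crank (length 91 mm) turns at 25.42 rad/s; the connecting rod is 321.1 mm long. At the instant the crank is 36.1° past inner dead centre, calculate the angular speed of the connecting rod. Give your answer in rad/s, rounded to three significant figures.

ω = 25.42 rad/s
The rod makes angle φ with the slider axis where L sinφ = r sinθ; differentiating, L cosφ·φ̇ = r ω cosθ.
L cosφ = √(L² − r² sin²θ) = 0.31659 m.
|ω_rod| = r ω |cosθ| / √(L² − r² sin²θ) = 0.091·25.42·0.80799/0.31659 = 5.9037 rad/s.

5.90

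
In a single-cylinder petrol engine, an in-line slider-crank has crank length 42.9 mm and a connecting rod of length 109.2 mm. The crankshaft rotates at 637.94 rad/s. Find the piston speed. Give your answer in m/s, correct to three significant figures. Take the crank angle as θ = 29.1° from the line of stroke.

18.0

ω = 637.9 rad/s
For an in-line slider-crank, x = r cosθ + √(L² − r² sin²θ), so v = −rω sinθ·[1 + r cosθ/√(L² − r² sin²θ)].
With r = 0.0429 m, L = 0.1092 m, θ = 29.1°: √(L² − r² sin²θ) = 0.10719 m.
v = −0.0429·637.9·0.48634·[1 + 0.0429·0.87377/0.10719] = -17.964 m/s.
|v| = 17.964 m/s.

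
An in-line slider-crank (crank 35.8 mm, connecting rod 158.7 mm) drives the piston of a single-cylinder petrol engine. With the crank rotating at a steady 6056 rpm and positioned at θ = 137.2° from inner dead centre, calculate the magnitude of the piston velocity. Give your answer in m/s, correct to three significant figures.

12.8

ω = 2π·6056/60 = 634.2 rad/s
For an in-line slider-crank, x = r cosθ + √(L² − r² sin²θ), so v = −rω sinθ·[1 + r cosθ/√(L² − r² sin²θ)].
With r = 0.0358 m, L = 0.1587 m, θ = 137.2°: √(L² − r² sin²θ) = 0.15682 m.
v = −0.0358·634.2·0.67944·[1 + 0.0358·-0.73373/0.15682] = -12.842 m/s.
|v| = 12.842 m/s.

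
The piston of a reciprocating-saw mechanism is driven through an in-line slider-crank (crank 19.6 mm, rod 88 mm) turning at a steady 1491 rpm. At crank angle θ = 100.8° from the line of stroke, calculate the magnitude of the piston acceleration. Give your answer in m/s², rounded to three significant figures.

191

ω = 2π·1491/60 = 156.1 rad/s
x(θ) = r cosθ + √(L² − r² sin²θ); with ω constant, a = ω²·d²x/dθ².
d²x/dθ² = −r cosθ − r²(cos2θ)/√u − r⁴ sin²2θ/(4u^{3/2}),  u = L² − r² sin²θ = 0.00737333 m².
Substituting r = 0.0196 m, L = 0.088 m, θ = 100.8°: d²x/dθ² = +0.0078244 m.
a = ω²·d²x/dθ² = (156.1)²·(+0.0078244) = +190.75 m/s²;  |a| = 190.75 m/s².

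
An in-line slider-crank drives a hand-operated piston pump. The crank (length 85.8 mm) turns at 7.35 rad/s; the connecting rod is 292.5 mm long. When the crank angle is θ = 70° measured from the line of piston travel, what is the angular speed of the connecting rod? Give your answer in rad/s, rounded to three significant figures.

0.767

ω = 7.35 rad/s
The rod makes angle φ with the slider axis where L sinφ = r sinθ; differentiating, L cosφ·φ̇ = r ω cosθ.
L cosφ = √(L² − r² sin²θ) = 0.28117 m.
|ω_rod| = r ω |cosθ| / √(L² − r² sin²θ) = 0.0858·7.35·0.34202/0.28117 = 0.76711 rad/s.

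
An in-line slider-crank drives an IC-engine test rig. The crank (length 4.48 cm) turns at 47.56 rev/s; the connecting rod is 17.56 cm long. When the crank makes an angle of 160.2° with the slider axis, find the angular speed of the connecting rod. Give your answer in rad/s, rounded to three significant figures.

72.0

ω = 298.8 rad/s (converted from 47.56 rev/s).
The rod makes angle φ with the slider axis where L sinφ = r sinθ; differentiating, L cosφ·φ̇ = r ω cosθ.
L cosφ = √(L² − r² sin²θ) = 0.17494 m.
|ω_rod| = r ω |cosθ| / √(L² − r² sin²θ) = 0.0448·298.8·0.94088/0.17494 = 72.001 rad/s.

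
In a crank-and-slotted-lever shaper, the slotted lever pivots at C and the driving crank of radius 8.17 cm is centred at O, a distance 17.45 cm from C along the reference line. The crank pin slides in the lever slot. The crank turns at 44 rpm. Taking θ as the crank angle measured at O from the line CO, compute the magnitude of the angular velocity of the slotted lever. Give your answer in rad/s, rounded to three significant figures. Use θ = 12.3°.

1.46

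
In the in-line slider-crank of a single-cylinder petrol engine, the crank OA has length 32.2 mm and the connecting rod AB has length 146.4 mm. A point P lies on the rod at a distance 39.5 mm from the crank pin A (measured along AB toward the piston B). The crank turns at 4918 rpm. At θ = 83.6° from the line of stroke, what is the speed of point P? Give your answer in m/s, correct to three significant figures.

16.6

ω = 515 rad/s.  Crank-pin speed |V_A| = rω = 16.583 m/s, perpendicular to OA.
Rod angle: sinφ = −(r/L) sinθ ⇒ φ = -12.625°; ω_rod = −rω cosθ/√(L²−r²sin²θ) = -12.939 rad/s.
V_P = V_A + ω_rod × AP, with AP = 0.0395 m along the rod.
Components: V_Px = −rω sinθ − a·ω_rod·sinφ = -16.592 m/s;  V_Py = rω cosθ + a·ω_rod·cosφ = +1.3498 m/s.
|V_P| = √(V_Px² + V_Py²) = 16.647 m/s.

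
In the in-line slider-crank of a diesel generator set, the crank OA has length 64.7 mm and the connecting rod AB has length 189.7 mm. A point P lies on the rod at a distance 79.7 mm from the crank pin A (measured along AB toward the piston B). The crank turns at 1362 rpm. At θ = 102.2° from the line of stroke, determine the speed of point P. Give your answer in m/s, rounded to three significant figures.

ω = 142.6 rad/s.  Crank-pin speed |V_A| = rω = 9.2281 m/s, perpendicular to OA.
Rod angle: sinφ = −(r/L) sinθ ⇒ φ = -19.473°; ω_rod = −rω cosθ/√(L²−r²sin²θ) = +10.904 rad/s.
V_P = V_A + ω_rod × AP, with AP = 0.0797 m along the rod.
Components: V_Px = −rω sinθ − a·ω_rod·sinφ = -8.7299 m/s;  V_Py = rω cosθ + a·ω_rod·cosφ = -1.1308 m/s.
|V_P| = √(V_Px² + V_Py²) = 8.8029 m/s.

8.80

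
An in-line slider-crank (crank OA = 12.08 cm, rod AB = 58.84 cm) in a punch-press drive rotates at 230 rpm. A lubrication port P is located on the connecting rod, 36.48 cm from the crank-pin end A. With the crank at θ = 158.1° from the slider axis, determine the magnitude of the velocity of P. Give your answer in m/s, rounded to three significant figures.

ω = 24.09 rad/s.  Crank-pin speed |V_A| = rω = 2.9095 m/s, perpendicular to OA.
Rod angle: sinφ = −(r/L) sinθ ⇒ φ = -4.392°; ω_rod = −rω cosθ/√(L²−r²sin²θ) = +4.6015 rad/s.
V_P = V_A + ω_rod × AP, with AP = 0.3648 m along the rod.
Components: V_Px = −rω sinθ − a·ω_rod·sinφ = -0.95668 m/s;  V_Py = rω cosθ + a·ω_rod·cosφ = -1.0259 m/s.
|V_P| = √(V_Px² + V_Py²) = 1.4027 m/s.

1.40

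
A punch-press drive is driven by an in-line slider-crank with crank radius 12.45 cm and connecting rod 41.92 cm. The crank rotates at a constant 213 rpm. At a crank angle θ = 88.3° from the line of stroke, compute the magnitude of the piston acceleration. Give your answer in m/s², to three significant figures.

ω = 2π·213/60 = 22.31 rad/s
x(θ) = r cosθ + √(L² − r² sin²θ); with ω constant, a = ω²·d²x/dθ².
d²x/dθ² = −r cosθ − r²(cos2θ)/√u − r⁴ sin²2θ/(4u^{3/2}),  u = L² − r² sin²θ = 0.160242 m².
Substituting r = 0.1245 m, L = 0.4192 m, θ = 88.3°: d²x/dθ² = +0.034956 m.
a = ω²·d²x/dθ² = (22.31)²·(+0.034956) = +17.392 m/s²;  |a| = 17.392 m/s².

17.4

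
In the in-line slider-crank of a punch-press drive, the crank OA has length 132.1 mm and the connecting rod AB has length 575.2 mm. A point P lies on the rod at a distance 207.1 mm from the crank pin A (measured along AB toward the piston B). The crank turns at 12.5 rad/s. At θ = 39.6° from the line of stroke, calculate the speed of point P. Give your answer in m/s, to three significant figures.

ω = 12.5 rad/s.  Crank-pin speed |V_A| = rω = 1.6512 m/s, perpendicular to OA.
Rod angle: sinφ = −(r/L) sinθ ⇒ φ = -8.418°; ω_rod = −rω cosθ/√(L²−r²sin²θ) = -2.236 rad/s.
V_P = V_A + ω_rod × AP, with AP = 0.2071 m along the rod.
Components: V_Px = −rω sinθ − a·ω_rod·sinφ = -1.1203 m/s;  V_Py = rω cosθ + a·ω_rod·cosφ = +0.81422 m/s.
|V_P| = √(V_Px² + V_Py²) = 1.385 m/s.

1.38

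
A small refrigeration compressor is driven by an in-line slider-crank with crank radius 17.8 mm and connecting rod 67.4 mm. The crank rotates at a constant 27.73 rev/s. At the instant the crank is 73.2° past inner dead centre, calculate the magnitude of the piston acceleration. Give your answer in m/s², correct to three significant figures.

34.2

ω = 2π·27.7 = 174.2 rad/s
x(θ) = r cosθ + √(L² − r² sin²θ); with ω constant, a = ω²·d²x/dθ².
d²x/dθ² = −r cosθ − r²(cos2θ)/√u − r⁴ sin²2θ/(4u^{3/2}),  u = L² − r² sin²θ = 0.00425239 m².
Substituting r = 0.0178 m, L = 0.0674 m, θ = 73.2°: d²x/dθ² = -0.0011255 m.
a = ω²·d²x/dθ² = (174.2)²·(-0.0011255) = -34.168 m/s²;  |a| = 34.168 m/s².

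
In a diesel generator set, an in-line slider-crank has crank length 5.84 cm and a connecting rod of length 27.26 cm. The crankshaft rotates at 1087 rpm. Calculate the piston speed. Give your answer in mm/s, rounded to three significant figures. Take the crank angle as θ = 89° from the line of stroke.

ω = 2π·1087/60 = 113.8 rad/s
For an in-line slider-crank, x = r cosθ + √(L² − r² sin²θ), so v = −rω sinθ·[1 + r cosθ/√(L² − r² sin²θ)].
With r = 0.0584 m, L = 0.2726 m, θ = 89°: √(L² − r² sin²θ) = 0.26627 m.
v = −0.0584·113.8·0.99985·[1 + 0.0584·0.01745/0.26627] = -6.6721 m/s.
|v| = 6.6721 m/s = 6672.1 mm/s.

6670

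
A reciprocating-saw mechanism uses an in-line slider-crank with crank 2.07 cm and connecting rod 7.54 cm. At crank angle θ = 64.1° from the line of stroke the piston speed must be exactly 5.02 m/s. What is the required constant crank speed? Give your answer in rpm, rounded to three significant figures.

2290

For an in-line slider-crank, |v_piston| = rω|sinθ|·[1 + r cosθ/√(L² − r² sin²θ)].
With r = 0.0207 m, L = 0.0754 m, θ = 64.1°: the bracketed kinematic factor |dx/dθ| = 0.020925 m.
ω = v/|dx/dθ| = 5.02/0.020925 = 239.9 rad/s.
N = 60ω/(2π) = 2290.9 rpm.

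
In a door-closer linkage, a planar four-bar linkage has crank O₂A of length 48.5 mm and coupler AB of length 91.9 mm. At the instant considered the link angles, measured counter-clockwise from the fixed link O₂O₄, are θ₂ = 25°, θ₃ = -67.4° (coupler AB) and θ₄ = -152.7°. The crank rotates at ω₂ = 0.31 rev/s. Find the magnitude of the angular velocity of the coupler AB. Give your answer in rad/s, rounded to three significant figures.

0.0414

ω₂ = 1.948 rad/s (from 0.31 rev/s).
Differentiating the loop-closure r₂e^{iθ₂}+r₃e^{iθ₃}=r₁+r₄e^{iθ₄} gives r₂ω₂e^{iθ₂}+r₃ω₃e^{iθ₃}=r₄ω₄e^{iθ₄}.
Eliminating the other unknown: ω₃ = r₂ω₂ sin(θ₄−θ₂) / [r₃ sin(θ₃−θ₄)].
Numerator sine = -0.04013; denominator sine = +0.99664.
Result = 0.0485·1.948·(-0.04013) / (0.0919·(+0.99664)) = -0.041392 rad/s; magnitude 0.041392 rad/s.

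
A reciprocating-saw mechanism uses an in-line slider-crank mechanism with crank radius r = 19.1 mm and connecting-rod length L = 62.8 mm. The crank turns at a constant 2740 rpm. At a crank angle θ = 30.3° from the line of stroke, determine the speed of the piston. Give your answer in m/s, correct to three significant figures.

3.50

ω = 2π·2740/60 = 286.9 rad/s
For an in-line slider-crank, x = r cosθ + √(L² − r² sin²θ), so v = −rω sinθ·[1 + r cosθ/√(L² − r² sin²θ)].
With r = 0.0191 m, L = 0.0628 m, θ = 30.3°: √(L² − r² sin²θ) = 0.062056 m.
v = −0.0191·286.9·0.50453·[1 + 0.0191·0.86340/0.062056] = -3.4998 m/s.
|v| = 3.4998 m/s.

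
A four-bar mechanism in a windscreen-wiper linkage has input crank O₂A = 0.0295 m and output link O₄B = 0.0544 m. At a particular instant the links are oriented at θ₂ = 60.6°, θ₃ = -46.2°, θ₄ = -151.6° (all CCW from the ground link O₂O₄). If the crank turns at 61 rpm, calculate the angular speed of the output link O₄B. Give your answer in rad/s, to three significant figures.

ω₂ = 6.388 rad/s (from 61 rpm).
Differentiating the loop-closure r₂e^{iθ₂}+r₃e^{iθ₃}=r₁+r₄e^{iθ₄} gives r₂ω₂e^{iθ₂}+r₃ω₃e^{iθ₃}=r₄ω₄e^{iθ₄}.
Eliminating the other unknown: ω₄ = r₂ω₂ sin(θ₂−θ₃) / [r₄ sin(θ₄−θ₃)].
Numerator sine = +0.95732; denominator sine = -0.96410.
Result = 0.0295·6.388·(+0.95732) / (0.0544·(-0.96410)) = -3.4397 rad/s; magnitude 3.4397 rad/s.

3.44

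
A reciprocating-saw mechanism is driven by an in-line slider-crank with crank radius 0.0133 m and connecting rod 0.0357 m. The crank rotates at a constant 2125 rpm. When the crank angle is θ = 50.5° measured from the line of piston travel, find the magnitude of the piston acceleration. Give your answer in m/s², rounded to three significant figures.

379

ω = 2π·2125/60 = 222.5 rad/s
x(θ) = r cosθ + √(L² − r² sin²θ); with ω constant, a = ω²·d²x/dθ².
d²x/dθ² = −r cosθ − r²(cos2θ)/√u − r⁴ sin²2θ/(4u^{3/2}),  u = L² − r² sin²θ = 0.00116917 m².
Substituting r = 0.0133 m, L = 0.0357 m, θ = 50.5°: d²x/dθ² = -0.0076613 m.
a = ω²·d²x/dθ² = (222.5)²·(-0.0076613) = -379.38 m/s²;  |a| = 379.38 m/s².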